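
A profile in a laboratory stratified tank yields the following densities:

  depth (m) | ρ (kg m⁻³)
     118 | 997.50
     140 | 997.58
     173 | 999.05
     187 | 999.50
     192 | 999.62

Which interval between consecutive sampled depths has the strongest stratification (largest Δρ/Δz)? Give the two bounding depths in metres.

Compute the density gradient over each adjacent pair:
  118–140 m: Δρ/Δz = 0.08/22 = 3.6 × 10⁻³ kg m⁻⁴
  140–173 m: Δρ/Δz = 1.47/33 = 0.045 kg m⁻⁴
  173–187 m: Δρ/Δz = 0.45/14 = 0.032 kg m⁻⁴
  187–192 m: Δρ/Δz = 0.12/5 = 0.024 kg m⁻⁴
The largest gradient is in the 140–173 m interval — the pycnocline.

140–173 m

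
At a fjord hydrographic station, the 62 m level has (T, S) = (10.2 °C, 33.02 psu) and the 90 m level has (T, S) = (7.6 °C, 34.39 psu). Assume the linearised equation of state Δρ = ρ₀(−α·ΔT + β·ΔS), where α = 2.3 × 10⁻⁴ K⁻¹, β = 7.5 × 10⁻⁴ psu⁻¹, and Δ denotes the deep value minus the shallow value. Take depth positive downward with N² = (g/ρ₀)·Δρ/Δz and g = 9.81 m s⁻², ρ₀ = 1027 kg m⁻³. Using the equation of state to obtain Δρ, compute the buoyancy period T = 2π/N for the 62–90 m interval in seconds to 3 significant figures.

ΔT = -2.6 K, ΔS = +1.37 psu (deep − shallow).
Δρ/ρ₀ = −αΔT + βΔS = 5.98 × 10⁻⁴ + 1.0275 × 10⁻³ = 1.6255 × 10⁻³, so Δρ ≈ 1.669 kg m⁻³.
N² = (g/ρ₀)·Δρ/Δz = g·(Δρ/ρ₀)/Δz = 9.81 × 1.6255 × 10⁻³ / 28 = 5.6951 × 10⁻⁴ s⁻².
N = √(5.6951 × 10⁻⁴) = 0.023864 rad s⁻¹ → T = 2π/N = 263.29 s ≈ 263 s.

263 s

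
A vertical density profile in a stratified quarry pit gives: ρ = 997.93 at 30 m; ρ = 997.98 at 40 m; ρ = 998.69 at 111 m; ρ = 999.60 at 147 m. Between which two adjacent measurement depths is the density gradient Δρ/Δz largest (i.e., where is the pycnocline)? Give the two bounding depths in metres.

Compute the density gradient over each adjacent pair:
  30–40 m: Δρ/Δz = 0.05/10 = 5.0 × 10⁻³ kg m⁻⁴
  40–111 m: Δρ/Δz = 0.71/71 = 0.010 kg m⁻⁴
  111–147 m: Δρ/Δz = 0.91/36 = 0.025 kg m⁻⁴
The largest gradient is in the 111–147 m interval — the pycnocline.

111–147 m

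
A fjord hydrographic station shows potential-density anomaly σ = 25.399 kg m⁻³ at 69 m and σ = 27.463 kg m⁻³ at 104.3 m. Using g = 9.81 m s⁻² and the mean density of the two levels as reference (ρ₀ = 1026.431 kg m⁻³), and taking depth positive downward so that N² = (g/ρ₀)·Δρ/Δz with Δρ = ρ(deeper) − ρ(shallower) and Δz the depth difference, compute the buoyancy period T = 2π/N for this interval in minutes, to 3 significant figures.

Δρ = 1027.463 − 1025.399 = 2.064 kg m⁻³ over Δz = 104.3 − 69 = 35.3 m.
N² = (9.81/1026.431) × (2.064/35.3) = 5.5882 × 10⁻⁴ s⁻².
N = √(5.5882 × 10⁻⁴) = 0.023639 rad s⁻¹, so T = 2π/N = 265.80 s = 4.4300 min ≈ 4.43 min.

4.43 min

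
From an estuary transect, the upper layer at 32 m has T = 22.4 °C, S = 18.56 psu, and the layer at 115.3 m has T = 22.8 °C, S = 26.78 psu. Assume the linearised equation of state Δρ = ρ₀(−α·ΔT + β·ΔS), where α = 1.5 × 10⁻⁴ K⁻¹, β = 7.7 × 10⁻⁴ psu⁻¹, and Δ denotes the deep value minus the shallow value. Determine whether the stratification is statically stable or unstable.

stable

ΔT = 22.8 − 22.4 = +0.4 K and ΔS = 26.78 − 18.56 = +8.22 psu (deep − shallow).
−αΔT = -6.00 × 10⁻⁵; βΔS = 6.3294 × 10⁻³; sum Δρ/ρ₀ = 6.2694 × 10⁻³.
Δρ/ρ₀ > 0, so Δρ > 0: deeper water is denser → statically stable.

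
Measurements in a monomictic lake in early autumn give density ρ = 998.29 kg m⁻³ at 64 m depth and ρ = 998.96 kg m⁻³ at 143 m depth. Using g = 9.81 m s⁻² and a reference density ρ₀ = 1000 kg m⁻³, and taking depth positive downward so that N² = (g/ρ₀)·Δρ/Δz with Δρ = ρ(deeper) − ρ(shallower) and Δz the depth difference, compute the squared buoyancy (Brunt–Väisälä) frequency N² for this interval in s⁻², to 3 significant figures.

8.32 × 10⁻⁵ s⁻²

Δρ = 998.96 − 998.29 = 0.67 kg m⁻³ over Δz = 143 − 64 = 79 m.
N² = (9.81/1000) × (0.67/79) = 8.3199 × 10⁻⁵ s⁻² ≈ 8.32 × 10⁻⁵ s⁻².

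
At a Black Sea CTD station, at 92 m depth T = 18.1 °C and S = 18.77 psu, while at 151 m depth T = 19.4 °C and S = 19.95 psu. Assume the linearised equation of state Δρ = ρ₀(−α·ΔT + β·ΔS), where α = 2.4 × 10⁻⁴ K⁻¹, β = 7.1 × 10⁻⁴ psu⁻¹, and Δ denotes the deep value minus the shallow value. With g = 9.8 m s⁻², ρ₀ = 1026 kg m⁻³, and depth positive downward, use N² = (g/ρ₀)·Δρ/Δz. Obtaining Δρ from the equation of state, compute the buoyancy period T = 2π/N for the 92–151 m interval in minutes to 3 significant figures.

11.2 min

ΔT = +1.3 K, ΔS = +1.18 psu (deep − shallow).
Δρ/ρ₀ = −αΔT + βΔS = -3.12 × 10⁻⁴ + 8.378 × 10⁻⁴ = 5.258 × 10⁻⁴, so Δρ ≈ 0.5395 kg m⁻³.
N² = (g/ρ₀)·Δρ/Δz = g·(Δρ/ρ₀)/Δz = 9.8 × 5.258 × 10⁻⁴ / 59 = 8.7336 × 10⁻⁵ s⁻².
N = √(8.7336 × 10⁻⁵) = 9.3454 × 10⁻³ rad s⁻¹ → T = 2π/N = 672.33 s = 11.206 min ≈ 11.2 min.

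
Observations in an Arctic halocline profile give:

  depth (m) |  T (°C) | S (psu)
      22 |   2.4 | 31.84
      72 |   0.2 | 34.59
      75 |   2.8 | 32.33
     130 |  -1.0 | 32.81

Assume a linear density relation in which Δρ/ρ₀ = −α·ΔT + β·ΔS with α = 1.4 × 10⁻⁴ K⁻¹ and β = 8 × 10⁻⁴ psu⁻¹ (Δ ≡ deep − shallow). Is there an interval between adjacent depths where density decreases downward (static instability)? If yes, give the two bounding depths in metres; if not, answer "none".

Evaluate Δρ/ρ₀ = −αΔT + βΔS across each adjacent pair:
  22–72 m: −αΔT+βΔS = −(1.4 × 10⁻⁴)(-2.2)+(8 × 10⁻⁴)(+2.75) = 2.5 × 10⁻³ → stable
  72–75 m: −αΔT+βΔS = −(1.4 × 10⁻⁴)(+2.6)+(8 × 10⁻⁴)(-2.26) = -2.2 × 10⁻³ → UNSTABLE
  75–130 m: −αΔT+βΔS = −(1.4 × 10⁻⁴)(-3.8)+(8 × 10⁻⁴)(+0.48) = 9.2 × 10⁻⁴ → stable
The 72–75 m interval has Δρ < 0: lighter water underlies denser water.

72–75 m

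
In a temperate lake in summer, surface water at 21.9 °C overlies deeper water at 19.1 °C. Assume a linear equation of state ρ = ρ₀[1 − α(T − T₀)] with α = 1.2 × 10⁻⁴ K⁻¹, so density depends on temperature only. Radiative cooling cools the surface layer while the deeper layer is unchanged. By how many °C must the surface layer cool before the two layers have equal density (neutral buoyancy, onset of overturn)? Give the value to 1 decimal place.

2.8 °C

With temperature the only control, equal density requires T_surf′ = T_deep.
T_surf′ = 19.1 °C.
Cooling required: 21.9 − 19.1 = 2.8 °C.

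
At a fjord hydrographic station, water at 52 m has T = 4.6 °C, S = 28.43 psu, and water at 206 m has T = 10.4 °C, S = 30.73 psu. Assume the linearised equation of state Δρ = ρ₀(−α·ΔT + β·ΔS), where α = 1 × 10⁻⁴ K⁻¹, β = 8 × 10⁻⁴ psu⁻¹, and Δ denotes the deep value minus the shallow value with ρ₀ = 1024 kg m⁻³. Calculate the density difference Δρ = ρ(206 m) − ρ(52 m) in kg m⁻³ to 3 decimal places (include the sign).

+1.290 kg m⁻³

ΔT = +5.8 K, ΔS = +2.30 psu (deep − shallow).
Δρ/ρ₀ = −(1 × 10⁻⁴)(+5.8) + (8 × 10⁻⁴)(+2.30) = 1.26 × 10⁻³.
Δρ = 1024 × (1.26 × 10⁻³) = +1.290 kg m⁻³.
Positive Δρ: denser below, stable.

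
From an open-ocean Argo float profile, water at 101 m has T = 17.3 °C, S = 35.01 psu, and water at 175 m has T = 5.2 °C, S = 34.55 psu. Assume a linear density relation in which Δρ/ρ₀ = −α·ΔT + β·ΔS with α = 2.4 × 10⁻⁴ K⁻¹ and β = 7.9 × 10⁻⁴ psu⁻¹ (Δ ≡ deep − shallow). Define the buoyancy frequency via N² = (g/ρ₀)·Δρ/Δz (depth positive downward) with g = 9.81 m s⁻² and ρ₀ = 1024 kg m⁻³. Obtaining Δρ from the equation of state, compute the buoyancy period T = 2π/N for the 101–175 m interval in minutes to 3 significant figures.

5.71 min

ΔT = -12.1 K, ΔS = -0.46 psu (deep − shallow).
Δρ/ρ₀ = −αΔT + βΔS = 2.904 × 10⁻³ − 3.634 × 10⁻⁴ = 2.5406 × 10⁻³, so Δρ ≈ 2.602 kg m⁻³.
N² = (g/ρ₀)·Δρ/Δz = g·(Δρ/ρ₀)/Δz = 9.81 × 2.5406 × 10⁻³ / 74 = 3.3680 × 10⁻⁴ s⁻².
N = √(3.3680 × 10⁻⁴) = 0.018352 rad s⁻¹ → T = 2π/N = 342.37 s = 5.7062 min ≈ 5.71 min.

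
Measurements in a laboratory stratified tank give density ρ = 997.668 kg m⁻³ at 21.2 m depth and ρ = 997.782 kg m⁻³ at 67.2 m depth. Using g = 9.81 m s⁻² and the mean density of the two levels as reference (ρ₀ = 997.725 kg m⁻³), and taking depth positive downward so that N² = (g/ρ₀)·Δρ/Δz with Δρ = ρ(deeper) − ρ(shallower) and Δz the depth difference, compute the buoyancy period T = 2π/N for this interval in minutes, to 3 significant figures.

Δρ = 997.782 − 997.668 = 0.114 kg m⁻³ over Δz = 67.2 − 21.2 = 46 m.
N² = (9.81/997.725) × (0.114/46) = 2.4367 × 10⁻⁵ s⁻².
N = √(2.4367 × 10⁻⁵) = 4.9363 × 10⁻³ rad s⁻¹, so T = 2π/N = 1.2729 × 10³ s = 21.215 min ≈ 21.2 min.
N² > 0, so the interval is statically stable.

21.2 min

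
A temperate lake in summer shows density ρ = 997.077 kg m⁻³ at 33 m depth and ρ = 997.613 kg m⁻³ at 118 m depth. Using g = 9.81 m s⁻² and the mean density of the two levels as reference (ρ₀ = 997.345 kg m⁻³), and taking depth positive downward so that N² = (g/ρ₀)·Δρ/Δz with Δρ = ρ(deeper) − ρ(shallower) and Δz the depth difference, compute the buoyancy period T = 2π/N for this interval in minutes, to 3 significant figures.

Δρ = 997.613 − 997.077 = 0.536 kg m⁻³ over Δz = 118 − 33 = 85 m.
N² = (9.81/997.345) × (0.536/85) = 6.2025 × 10⁻⁵ s⁻².
N = √(6.2025 × 10⁻⁵) = 7.8756 × 10⁻³ rad s⁻¹, so T = 2π/N = 797.80 s = 13.297 min ≈ 13.3 min.

13.3 min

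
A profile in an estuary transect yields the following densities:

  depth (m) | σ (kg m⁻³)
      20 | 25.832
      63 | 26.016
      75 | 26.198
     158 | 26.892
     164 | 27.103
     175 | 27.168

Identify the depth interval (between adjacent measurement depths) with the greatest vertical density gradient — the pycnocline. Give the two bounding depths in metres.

158–164 m

Compute the density gradient over each adjacent pair:
  20–63 m: Δρ/Δz = 0.184/43 = 4.3 × 10⁻³ kg m⁻⁴
  63–75 m: Δρ/Δz = 0.182/12 = 0.015 kg m⁻⁴
  75–158 m: Δρ/Δz = 0.694/83 = 8.4 × 10⁻³ kg m⁻⁴
  158–164 m: Δρ/Δz = 0.211/6 = 0.035 kg m⁻⁴
  164–175 m: Δρ/Δz = 0.065/11 = 5.9 × 10⁻³ kg m⁻⁴
The largest gradient is in the 158–164 m interval — the pycnocline.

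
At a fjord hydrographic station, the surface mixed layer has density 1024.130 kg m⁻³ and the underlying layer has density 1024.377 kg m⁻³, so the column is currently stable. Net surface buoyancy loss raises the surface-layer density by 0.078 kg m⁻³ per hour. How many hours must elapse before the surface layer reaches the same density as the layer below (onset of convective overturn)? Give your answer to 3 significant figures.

3.17 hours

Density deficit of the surface layer: 1024.377 − 1024.130 = 0.247 kg m⁻³.
Required change = 0.247 / 0.078 = 3.17 hours.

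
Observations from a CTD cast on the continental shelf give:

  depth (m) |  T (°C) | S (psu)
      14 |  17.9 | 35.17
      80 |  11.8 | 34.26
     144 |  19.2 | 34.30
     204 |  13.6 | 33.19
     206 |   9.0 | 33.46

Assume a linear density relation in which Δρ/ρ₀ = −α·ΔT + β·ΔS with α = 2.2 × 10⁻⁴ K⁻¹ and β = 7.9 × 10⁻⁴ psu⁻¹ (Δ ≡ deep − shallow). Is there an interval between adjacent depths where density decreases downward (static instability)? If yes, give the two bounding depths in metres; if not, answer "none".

80–144 m

Evaluate Δρ/ρ₀ = −αΔT + βΔS across each adjacent pair:
  14–80 m: −αΔT+βΔS = −(2.2 × 10⁻⁴)(-6.1)+(7.9 × 10⁻⁴)(-0.91) = 6.2 × 10⁻⁴ → stable
  80–144 m: −αΔT+βΔS = −(2.2 × 10⁻⁴)(+7.4)+(7.9 × 10⁻⁴)(+0.04) = -1.6 × 10⁻³ → UNSTABLE
  144–204 m: −αΔT+βΔS = −(2.2 × 10⁻⁴)(-5.6)+(7.9 × 10⁻⁴)(-1.11) = 3.6 × 10⁻⁴ → stable
  204–206 m: −αΔT+βΔS = −(2.2 × 10⁻⁴)(-4.6)+(7.9 × 10⁻⁴)(+0.27) = 1.2 × 10⁻³ → stable
The 80–144 m interval has Δρ < 0: lighter water underlies denser water.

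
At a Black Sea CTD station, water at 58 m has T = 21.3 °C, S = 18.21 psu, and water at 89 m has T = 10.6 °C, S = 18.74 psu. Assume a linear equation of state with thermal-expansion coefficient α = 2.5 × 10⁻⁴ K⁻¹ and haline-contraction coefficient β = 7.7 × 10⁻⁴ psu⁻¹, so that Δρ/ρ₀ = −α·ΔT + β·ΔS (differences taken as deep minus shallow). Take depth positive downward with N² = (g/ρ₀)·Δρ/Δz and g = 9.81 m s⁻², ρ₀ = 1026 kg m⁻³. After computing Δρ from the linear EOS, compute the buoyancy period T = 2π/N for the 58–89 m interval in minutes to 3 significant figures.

3.35 min

ΔT = -10.7 K, ΔS = +0.53 psu (deep − shallow).
Δρ/ρ₀ = −αΔT + βΔS = 2.675 × 10⁻³ + 4.081 × 10⁻⁴ = 3.0831 × 10⁻³, so Δρ ≈ 3.163 kg m⁻³.
N² = (g/ρ₀)·Δρ/Δz = g·(Δρ/ρ₀)/Δz = 9.81 × 3.0831 × 10⁻³ / 31 = 9.7565 × 10⁻⁴ s⁻².
N = √(9.7565 × 10⁻⁴) = 0.031235 rad s⁻¹ → T = 2π/N = 201.16 s = 3.3527 min ≈ 3.35 min.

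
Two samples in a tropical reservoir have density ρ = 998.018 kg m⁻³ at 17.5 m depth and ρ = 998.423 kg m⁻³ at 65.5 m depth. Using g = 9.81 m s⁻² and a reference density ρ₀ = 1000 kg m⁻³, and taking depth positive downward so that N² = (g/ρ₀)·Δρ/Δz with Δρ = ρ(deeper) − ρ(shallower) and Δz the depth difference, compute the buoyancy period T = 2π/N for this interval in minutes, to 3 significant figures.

11.5 min

Δρ = 998.423 − 998.018 = 0.405 kg m⁻³ over Δz = 65.5 − 17.5 = 48 m.
N² = (9.81/1000) × (0.405/48) = 8.2772 × 10⁻⁵ s⁻².
N = √(8.2772 × 10⁻⁵) = 9.0979 × 10⁻³ rad s⁻¹, so T = 2π/N = 690.62 s = 11.510 min ≈ 11.5 min.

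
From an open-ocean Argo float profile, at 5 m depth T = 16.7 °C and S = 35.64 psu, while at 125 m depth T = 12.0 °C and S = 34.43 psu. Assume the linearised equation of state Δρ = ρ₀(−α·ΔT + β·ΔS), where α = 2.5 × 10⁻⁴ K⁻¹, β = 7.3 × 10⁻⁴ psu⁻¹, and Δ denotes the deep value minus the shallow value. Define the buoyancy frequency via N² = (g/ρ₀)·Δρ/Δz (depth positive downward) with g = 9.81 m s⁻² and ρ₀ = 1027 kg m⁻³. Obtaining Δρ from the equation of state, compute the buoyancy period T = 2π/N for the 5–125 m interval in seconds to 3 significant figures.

1.29 × 10³ s

ΔT = -4.7 K, ΔS = -1.21 psu (deep − shallow).
Δρ/ρ₀ = −αΔT + βΔS = 1.175 × 10⁻³ − 8.833 × 10⁻⁴ = 2.917 × 10⁻⁴, so Δρ ≈ 0.2996 kg m⁻³.
N² = (g/ρ₀)·Δρ/Δz = g·(Δρ/ρ₀)/Δz = 9.81 × 2.917 × 10⁻⁴ / 120 = 2.3846 × 10⁻⁵ s⁻².
N = √(2.3846 × 10⁻⁵) = 4.8832 × 10⁻³ rad s⁻¹ → T = 2π/N = 1.2867 × 10³ s ≈ 1.29 × 10³ s.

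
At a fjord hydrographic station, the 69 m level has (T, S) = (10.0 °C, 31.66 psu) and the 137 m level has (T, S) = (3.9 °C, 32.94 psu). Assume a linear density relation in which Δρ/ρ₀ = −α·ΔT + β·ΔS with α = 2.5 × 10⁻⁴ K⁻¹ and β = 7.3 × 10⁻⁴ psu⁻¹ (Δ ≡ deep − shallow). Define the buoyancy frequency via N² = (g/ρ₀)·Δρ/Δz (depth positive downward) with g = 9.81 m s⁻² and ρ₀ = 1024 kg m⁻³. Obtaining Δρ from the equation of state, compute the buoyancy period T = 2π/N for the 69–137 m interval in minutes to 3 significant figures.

ΔT = -6.1 K, ΔS = +1.28 psu (deep − shallow).
Δρ/ρ₀ = −αΔT + βΔS = 1.525 × 10⁻³ + 9.344 × 10⁻⁴ = 2.4594 × 10⁻³, so Δρ ≈ 2.518 kg m⁻³.
N² = (g/ρ₀)·Δρ/Δz = g·(Δρ/ρ₀)/Δz = 9.81 × 2.4594 × 10⁻³ / 68 = 3.5480 × 10⁻⁴ s⁻².
N = √(3.5480 × 10⁻⁴) = 0.018836 rad s⁻¹ → T = 2π/N = 333.57 s = 5.5595 min ≈ 5.56 min.

5.56 min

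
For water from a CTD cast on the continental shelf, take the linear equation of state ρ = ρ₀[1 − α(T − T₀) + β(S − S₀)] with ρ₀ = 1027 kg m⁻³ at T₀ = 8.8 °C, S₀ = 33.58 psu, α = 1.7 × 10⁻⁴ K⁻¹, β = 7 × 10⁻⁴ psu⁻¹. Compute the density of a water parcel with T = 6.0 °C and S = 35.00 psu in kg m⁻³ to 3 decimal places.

1028.510 kg m⁻³

T − T₀ = -2.8 K, S − S₀ = +1.42 psu.
Bracket = 1 − α·(-2.8) + β·(+1.42) = 1 + (1.47 × 10⁻³) = 1.0014700.
ρ = 1027 × 1.0014700 = 1028.510 kg m⁻³.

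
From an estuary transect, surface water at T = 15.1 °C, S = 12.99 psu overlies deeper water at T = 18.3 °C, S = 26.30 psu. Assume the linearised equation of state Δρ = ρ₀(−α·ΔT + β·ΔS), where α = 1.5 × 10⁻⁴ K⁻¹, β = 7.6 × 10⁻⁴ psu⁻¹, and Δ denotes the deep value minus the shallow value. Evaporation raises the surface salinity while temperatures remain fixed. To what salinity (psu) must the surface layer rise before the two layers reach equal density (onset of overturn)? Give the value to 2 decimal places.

25.67 psu

Neutral buoyancy requires −α(T_deep − T_surf) + β(S_deep − S_surf′) = 0.
S_surf′ = S_deep − (α/β)·ΔT = 26.30 − (1.5 × 10⁻⁴/7.6 × 10⁻⁴)·(+3.2) = 25.6684 psu.
Increase required: 25.6684 − 12.99 = 12.6784 psu.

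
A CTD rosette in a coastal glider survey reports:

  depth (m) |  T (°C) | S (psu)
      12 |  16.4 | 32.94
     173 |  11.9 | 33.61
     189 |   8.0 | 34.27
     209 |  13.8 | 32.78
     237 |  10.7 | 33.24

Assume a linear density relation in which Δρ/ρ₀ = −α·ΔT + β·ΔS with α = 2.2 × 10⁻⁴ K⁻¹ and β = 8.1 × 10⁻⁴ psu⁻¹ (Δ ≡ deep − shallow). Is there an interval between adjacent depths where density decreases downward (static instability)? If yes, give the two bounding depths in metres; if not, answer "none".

189–209 m

Evaluate Δρ/ρ₀ = −αΔT + βΔS across each adjacent pair:
  12–173 m: −αΔT+βΔS = −(2.2 × 10⁻⁴)(-4.5)+(8.1 × 10⁻⁴)(+0.67) = 1.5 × 10⁻³ → stable
  173–189 m: −αΔT+βΔS = −(2.2 × 10⁻⁴)(-3.9)+(8.1 × 10⁻⁴)(+0.66) = 1.4 × 10⁻³ → stable
  189–209 m: −αΔT+βΔS = −(2.2 × 10⁻⁴)(+5.8)+(8.1 × 10⁻⁴)(-1.49) = -2.5 × 10⁻³ → UNSTABLE
  209–237 m: −αΔT+βΔS = −(2.2 × 10⁻⁴)(-3.1)+(8.1 × 10⁻⁴)(+0.46) = 1.1 × 10⁻³ → stable
The 189–209 m interval has Δρ < 0: lighter water underlies denser water.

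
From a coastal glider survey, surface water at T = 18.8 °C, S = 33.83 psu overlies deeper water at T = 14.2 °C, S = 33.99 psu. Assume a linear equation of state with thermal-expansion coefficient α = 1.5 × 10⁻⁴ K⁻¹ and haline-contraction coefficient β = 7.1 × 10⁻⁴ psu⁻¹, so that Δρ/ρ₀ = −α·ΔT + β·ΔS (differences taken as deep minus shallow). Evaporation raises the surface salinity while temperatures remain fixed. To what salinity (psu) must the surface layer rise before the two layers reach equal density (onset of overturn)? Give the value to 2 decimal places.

34.96 psu

Neutral buoyancy requires −α(T_deep − T_surf) + β(S_deep − S_surf′) = 0.
S_surf′ = S_deep − (α/β)·ΔT = 33.99 − (1.5 × 10⁻⁴/7.1 × 10⁻⁴)·(-4.6) = 34.9618 psu.
Increase required: 34.9618 − 33.83 = 1.1318 psu.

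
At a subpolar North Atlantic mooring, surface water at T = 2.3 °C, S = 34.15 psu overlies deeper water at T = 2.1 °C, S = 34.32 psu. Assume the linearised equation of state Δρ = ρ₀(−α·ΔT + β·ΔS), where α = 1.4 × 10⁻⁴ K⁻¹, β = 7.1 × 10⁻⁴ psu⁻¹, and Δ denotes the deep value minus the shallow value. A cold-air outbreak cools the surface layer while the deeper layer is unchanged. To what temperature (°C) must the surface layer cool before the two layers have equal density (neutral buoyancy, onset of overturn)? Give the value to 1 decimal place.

1.2 °C

Neutral buoyancy requires Δρ = 0, i.e. −α(T_deep − T_surf′) + β(S_deep − S_surf) = 0.
T_surf′ = T_deep − (β/α)·ΔS = 2.1 − (7.1 × 10⁻⁴/1.4 × 10⁻⁴)·(+0.17) = 1.238 °C.
Cooling required: 2.3 − (1.238) = 1.062 °C.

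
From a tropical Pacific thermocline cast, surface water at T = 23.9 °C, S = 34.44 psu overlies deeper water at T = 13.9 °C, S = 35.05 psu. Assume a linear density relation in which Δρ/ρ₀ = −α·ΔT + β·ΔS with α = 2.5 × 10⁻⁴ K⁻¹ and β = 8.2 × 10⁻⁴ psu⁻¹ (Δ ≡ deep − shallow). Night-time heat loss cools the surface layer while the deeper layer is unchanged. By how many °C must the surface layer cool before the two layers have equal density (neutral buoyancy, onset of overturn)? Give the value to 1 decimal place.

12.0 °C

Neutral buoyancy requires Δρ = 0, i.e. −α(T_deep − T_surf′) + β(S_deep − S_surf) = 0.
T_surf′ = T_deep − (β/α)·ΔS = 13.9 − (8.2 × 10⁻⁴/2.5 × 10⁻⁴)·(+0.61) = 11.899 °C.
Cooling required: 23.9 − (11.899) = 12.001 °C.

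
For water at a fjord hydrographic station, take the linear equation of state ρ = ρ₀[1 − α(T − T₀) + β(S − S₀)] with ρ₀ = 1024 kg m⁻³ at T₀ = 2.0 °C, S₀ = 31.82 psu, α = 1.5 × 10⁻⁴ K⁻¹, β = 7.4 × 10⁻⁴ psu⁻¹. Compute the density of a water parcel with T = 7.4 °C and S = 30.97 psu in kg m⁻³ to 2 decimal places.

T − T₀ = +5.4 K, S − S₀ = -0.85 psu.
Bracket = 1 − α·(+5.4) + β·(-0.85) = 1 + (-1.439 × 10⁻³) = 0.9985610.
ρ = 1024 × 0.9985610 = 1022.53 kg m⁻³.

1022.53 kg m⁻³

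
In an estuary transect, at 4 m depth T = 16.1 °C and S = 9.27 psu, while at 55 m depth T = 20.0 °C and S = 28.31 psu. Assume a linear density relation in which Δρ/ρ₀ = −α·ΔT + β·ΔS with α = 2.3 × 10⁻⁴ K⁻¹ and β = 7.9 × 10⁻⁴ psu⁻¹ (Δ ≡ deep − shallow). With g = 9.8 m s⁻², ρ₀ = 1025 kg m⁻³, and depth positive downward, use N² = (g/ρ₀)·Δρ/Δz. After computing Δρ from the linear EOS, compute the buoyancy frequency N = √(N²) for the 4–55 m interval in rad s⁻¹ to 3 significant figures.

ΔT = +3.9 K, ΔS = +19.04 psu (deep − shallow).
Δρ/ρ₀ = −αΔT + βΔS = -8.97 × 10⁻⁴ + 0.0150416 = 0.0141446, so Δρ ≈ 14.50 kg m⁻³.
N² = (g/ρ₀)·Δρ/Δz = g·(Δρ/ρ₀)/Δz = 9.8 × 0.0141446 / 51 = 2.7180 × 10⁻³ s⁻².
N = √(2.7180 × 10⁻³) = 0.052134 rad s⁻¹ ≈ 0.0521 rad s⁻¹.

0.0521 rad s⁻¹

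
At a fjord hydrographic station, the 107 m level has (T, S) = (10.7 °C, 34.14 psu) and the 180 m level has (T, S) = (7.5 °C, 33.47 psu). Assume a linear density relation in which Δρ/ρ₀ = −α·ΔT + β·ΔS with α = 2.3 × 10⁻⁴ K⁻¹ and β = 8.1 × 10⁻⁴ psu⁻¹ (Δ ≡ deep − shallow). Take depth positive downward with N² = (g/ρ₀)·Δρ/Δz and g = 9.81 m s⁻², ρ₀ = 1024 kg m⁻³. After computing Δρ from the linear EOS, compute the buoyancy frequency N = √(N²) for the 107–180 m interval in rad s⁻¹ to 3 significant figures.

ΔT = -3.2 K, ΔS = -0.67 psu (deep − shallow).
Δρ/ρ₀ = −αΔT + βΔS = 7.36 × 10⁻⁴ − 5.427 × 10⁻⁴ = 1.933 × 10⁻⁴, so Δρ ≈ 0.1979 kg m⁻³.
N² = (g/ρ₀)·Δρ/Δz = g·(Δρ/ρ₀)/Δz = 9.81 × 1.933 × 10⁻⁴ / 73 = 2.5976 × 10⁻⁵ s⁻².
N = √(2.5976 × 10⁻⁵) = 5.0967 × 10⁻³ rad s⁻¹ ≈ 5.10 × 10⁻³ rad s⁻¹.

5.10 × 10⁻³ rad s⁻¹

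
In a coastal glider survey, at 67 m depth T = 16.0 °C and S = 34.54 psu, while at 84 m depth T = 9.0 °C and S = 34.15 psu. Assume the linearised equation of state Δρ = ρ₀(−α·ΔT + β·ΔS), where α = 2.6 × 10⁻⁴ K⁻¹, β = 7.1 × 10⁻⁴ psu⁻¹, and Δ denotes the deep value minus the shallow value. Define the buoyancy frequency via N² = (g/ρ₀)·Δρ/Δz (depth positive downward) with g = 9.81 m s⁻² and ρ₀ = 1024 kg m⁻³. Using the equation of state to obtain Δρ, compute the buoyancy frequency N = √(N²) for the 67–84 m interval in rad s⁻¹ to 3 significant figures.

0.0298 rad s⁻¹

ΔT = -7.0 K, ΔS = -0.39 psu (deep − shallow).
Δρ/ρ₀ = −αΔT + βΔS = 1.82 × 10⁻³ − 2.769 × 10⁻⁴ = 1.5431 × 10⁻³, so Δρ ≈ 1.580 kg m⁻³.
N² = (g/ρ₀)·Δρ/Δz = g·(Δρ/ρ₀)/Δz = 9.81 × 1.5431 × 10⁻³ / 17 = 8.9046 × 10⁻⁴ s⁻².
N = √(8.9046 × 10⁻⁴) = 0.029841 rad s⁻¹ ≈ 0.0298 rad s⁻¹.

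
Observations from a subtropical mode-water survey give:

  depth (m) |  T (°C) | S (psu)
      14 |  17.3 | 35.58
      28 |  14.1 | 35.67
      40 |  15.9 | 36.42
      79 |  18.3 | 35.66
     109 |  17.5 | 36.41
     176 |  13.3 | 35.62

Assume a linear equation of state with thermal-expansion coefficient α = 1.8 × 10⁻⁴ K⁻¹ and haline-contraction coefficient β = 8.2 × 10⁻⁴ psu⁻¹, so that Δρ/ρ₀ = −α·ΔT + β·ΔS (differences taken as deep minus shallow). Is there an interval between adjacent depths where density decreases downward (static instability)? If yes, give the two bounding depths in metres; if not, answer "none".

40–79 m

Evaluate Δρ/ρ₀ = −αΔT + βΔS across each adjacent pair:
  14–28 m: −αΔT+βΔS = −(1.8 × 10⁻⁴)(-3.2)+(8.2 × 10⁻⁴)(+0.09) = 6.5 × 10⁻⁴ → stable
  28–40 m: −αΔT+βΔS = −(1.8 × 10⁻⁴)(+1.8)+(8.2 × 10⁻⁴)(+0.75) = 2.9 × 10⁻⁴ → stable
  40–79 m: −αΔT+βΔS = −(1.8 × 10⁻⁴)(+2.4)+(8.2 × 10⁻⁴)(-0.76) = -1.1 × 10⁻³ → UNSTABLE
  79–109 m: −αΔT+βΔS = −(1.8 × 10⁻⁴)(-0.8)+(8.2 × 10⁻⁴)(+0.75) = 7.6 × 10⁻⁴ → stable
  109–176 m: −αΔT+βΔS = −(1.8 × 10⁻⁴)(-4.2)+(8.2 × 10⁻⁴)(-0.79) = 1.1 × 10⁻⁴ → stable
The 40–79 m interval has Δρ < 0: lighter water underlies denser water.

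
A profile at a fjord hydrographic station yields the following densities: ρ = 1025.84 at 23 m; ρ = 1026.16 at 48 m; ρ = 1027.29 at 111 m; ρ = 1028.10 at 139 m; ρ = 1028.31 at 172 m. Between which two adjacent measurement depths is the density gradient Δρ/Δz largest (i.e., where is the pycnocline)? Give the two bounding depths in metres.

Compute the density gradient over each adjacent pair:
  23–48 m: Δρ/Δz = 0.32/25 = 0.013 kg m⁻⁴
  48–111 m: Δρ/Δz = 1.13/63 = 0.018 kg m⁻⁴
  111–139 m: Δρ/Δz = 0.81/28 = 0.029 kg m⁻⁴
  139–172 m: Δρ/Δz = 0.21/33 = 6.4 × 10⁻³ kg m⁻⁴
The largest gradient is in the 111–139 m interval — the pycnocline.

111–139 m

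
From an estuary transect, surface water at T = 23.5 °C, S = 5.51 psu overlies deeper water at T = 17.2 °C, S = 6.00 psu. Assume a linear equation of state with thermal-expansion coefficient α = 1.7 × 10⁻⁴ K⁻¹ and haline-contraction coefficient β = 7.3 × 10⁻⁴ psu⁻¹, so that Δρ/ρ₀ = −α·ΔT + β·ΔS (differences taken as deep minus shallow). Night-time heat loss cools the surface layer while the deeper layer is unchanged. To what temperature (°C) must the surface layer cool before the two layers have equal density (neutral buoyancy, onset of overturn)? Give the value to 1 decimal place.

Neutral buoyancy requires Δρ = 0, i.e. −α(T_deep − T_surf′) + β(S_deep − S_surf) = 0.
T_surf′ = T_deep − (β/α)·ΔS = 17.2 − (7.3 × 10⁻⁴/1.7 × 10⁻⁴)·(+0.49) = 15.096 °C.
Cooling required: 23.5 − (15.096) = 8.404 °C.

15.1 °C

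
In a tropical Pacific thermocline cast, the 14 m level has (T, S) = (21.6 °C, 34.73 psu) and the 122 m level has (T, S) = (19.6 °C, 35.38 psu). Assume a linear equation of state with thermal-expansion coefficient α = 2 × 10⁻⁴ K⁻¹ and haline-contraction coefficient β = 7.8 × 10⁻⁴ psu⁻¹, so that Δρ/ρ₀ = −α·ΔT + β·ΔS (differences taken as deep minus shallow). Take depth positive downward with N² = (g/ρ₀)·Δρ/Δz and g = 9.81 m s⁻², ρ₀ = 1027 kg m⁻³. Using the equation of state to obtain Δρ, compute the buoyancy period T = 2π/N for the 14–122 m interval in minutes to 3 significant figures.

11.5 min

ΔT = -2.0 K, ΔS = +0.65 psu (deep − shallow).
Δρ/ρ₀ = −αΔT + βΔS = 4.00 × 10⁻⁴ + 5.07 × 10⁻⁴ = 9.07 × 10⁻⁴, so Δρ ≈ 0.9315 kg m⁻³.
N² = (g/ρ₀)·Δρ/Δz = g·(Δρ/ρ₀)/Δz = 9.81 × 9.07 × 10⁻⁴ / 108 = 8.2386 × 10⁻⁵ s⁻².
N = √(8.2386 × 10⁻⁵) = 9.0767 × 10⁻³ rad s⁻¹ → T = 2π/N = 692.23 s = 11.537 min ≈ 11.5 min.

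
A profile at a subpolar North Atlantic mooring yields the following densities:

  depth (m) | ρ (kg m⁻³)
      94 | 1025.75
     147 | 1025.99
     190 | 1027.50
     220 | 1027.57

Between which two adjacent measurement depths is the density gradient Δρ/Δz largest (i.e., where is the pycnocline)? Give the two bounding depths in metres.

147–190 m

Compute the density gradient over each adjacent pair:
  94–147 m: Δρ/Δz = 0.24/53 = 4.5 × 10⁻³ kg m⁻⁴
  147–190 m: Δρ/Δz = 1.51/43 = 0.035 kg m⁻⁴
  190–220 m: Δρ/Δz = 0.07/30 = 2.3 × 10⁻³ kg m⁻⁴
The largest gradient is in the 147–190 m interval — the pycnocline.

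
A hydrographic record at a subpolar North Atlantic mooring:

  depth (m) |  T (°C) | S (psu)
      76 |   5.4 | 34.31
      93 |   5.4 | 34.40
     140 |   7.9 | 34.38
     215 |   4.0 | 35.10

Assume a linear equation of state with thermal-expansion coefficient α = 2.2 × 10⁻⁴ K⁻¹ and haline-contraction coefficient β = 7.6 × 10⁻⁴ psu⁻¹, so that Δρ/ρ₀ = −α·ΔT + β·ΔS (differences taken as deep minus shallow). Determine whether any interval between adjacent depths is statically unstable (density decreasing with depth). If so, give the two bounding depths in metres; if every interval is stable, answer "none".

Evaluate Δρ/ρ₀ = −αΔT + βΔS across each adjacent pair:
  76–93 m: −αΔT+βΔS = −(2.2 × 10⁻⁴)(+0.0)+(7.6 × 10⁻⁴)(+0.09) = 6.8 × 10⁻⁵ → stable
  93–140 m: −αΔT+βΔS = −(2.2 × 10⁻⁴)(+2.5)+(7.6 × 10⁻⁴)(-0.02) = -5.7 × 10⁻⁴ → UNSTABLE
  140–215 m: −αΔT+βΔS = −(2.2 × 10⁻⁴)(-3.9)+(7.6 × 10⁻⁴)(+0.72) = 1.4 × 10⁻³ → stable
The 93–140 m interval has Δρ < 0: lighter water underlies denser water.

93–140 m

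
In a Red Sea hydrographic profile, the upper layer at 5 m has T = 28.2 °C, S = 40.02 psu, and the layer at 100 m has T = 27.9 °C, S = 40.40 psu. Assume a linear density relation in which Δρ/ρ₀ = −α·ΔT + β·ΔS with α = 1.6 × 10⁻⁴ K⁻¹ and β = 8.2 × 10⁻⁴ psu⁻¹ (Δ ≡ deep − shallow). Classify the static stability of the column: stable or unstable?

stable

ΔT = 27.9 − 28.2 = -0.3 K and ΔS = 40.40 − 40.02 = +0.38 psu (deep − shallow).
−αΔT = 4.80 × 10⁻⁵; βΔS = 3.116 × 10⁻⁴; sum Δρ/ρ₀ = 3.596 × 10⁻⁴.
Δρ/ρ₀ > 0, so Δρ > 0: deeper water is denser → statically stable.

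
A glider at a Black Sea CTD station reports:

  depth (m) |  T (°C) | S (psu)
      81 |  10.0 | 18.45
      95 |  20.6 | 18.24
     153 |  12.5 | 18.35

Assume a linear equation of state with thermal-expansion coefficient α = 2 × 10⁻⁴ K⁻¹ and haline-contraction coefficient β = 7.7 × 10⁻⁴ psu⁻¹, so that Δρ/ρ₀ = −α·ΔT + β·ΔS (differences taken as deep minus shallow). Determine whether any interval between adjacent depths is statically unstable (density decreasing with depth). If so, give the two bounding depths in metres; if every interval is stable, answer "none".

Evaluate Δρ/ρ₀ = −αΔT + βΔS across each adjacent pair:
  81–95 m: −αΔT+βΔS = −(2 × 10⁻⁴)(+10.6)+(7.7 × 10⁻⁴)(-0.21) = -2.3 × 10⁻³ → UNSTABLE
  95–153 m: −αΔT+βΔS = −(2 × 10⁻⁴)(-8.1)+(7.7 × 10⁻⁴)(+0.11) = 1.7 × 10⁻³ → stable
The 81–95 m interval has Δρ < 0: lighter water underlies denser water.

81–95 m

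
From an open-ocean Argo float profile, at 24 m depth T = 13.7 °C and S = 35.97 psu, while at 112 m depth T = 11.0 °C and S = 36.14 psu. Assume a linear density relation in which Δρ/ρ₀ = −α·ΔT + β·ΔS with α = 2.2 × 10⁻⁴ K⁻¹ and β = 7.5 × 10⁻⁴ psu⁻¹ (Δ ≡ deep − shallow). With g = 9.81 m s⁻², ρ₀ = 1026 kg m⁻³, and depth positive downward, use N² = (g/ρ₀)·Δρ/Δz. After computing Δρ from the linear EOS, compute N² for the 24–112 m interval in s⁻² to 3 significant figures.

ΔT = -2.7 K, ΔS = +0.17 psu (deep − shallow).
Δρ/ρ₀ = −αΔT + βΔS = 5.94 × 10⁻⁴ + 1.275 × 10⁻⁴ = 7.215 × 10⁻⁴, so Δρ ≈ 0.7403 kg m⁻³.
N² = (g/ρ₀)·Δρ/Δz = g·(Δρ/ρ₀)/Δz = 9.81 × 7.215 × 10⁻⁴ / 88 = 8.0431 × 10⁻⁵ s⁻² ≈ 8.04 × 10⁻⁵ s⁻².

8.04 × 10⁻⁵ s⁻²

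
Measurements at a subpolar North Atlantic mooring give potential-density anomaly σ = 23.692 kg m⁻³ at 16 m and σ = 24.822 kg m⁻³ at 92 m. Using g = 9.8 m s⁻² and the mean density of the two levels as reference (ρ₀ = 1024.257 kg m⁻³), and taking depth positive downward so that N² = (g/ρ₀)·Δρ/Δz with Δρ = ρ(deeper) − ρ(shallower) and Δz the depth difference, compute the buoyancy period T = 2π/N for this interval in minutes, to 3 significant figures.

Δρ = 1024.822 − 1023.692 = 1.130 kg m⁻³ over Δz = 92 − 16 = 76 m.
N² = (9.8/1024.257) × (1.130/76) = 1.4226 × 10⁻⁴ s⁻².
N = √(1.4226 × 10⁻⁴) = 0.011927 rad s⁻¹, so T = 2π/N = 526.80 s = 8.7800 min ≈ 8.78 min.

8.78 min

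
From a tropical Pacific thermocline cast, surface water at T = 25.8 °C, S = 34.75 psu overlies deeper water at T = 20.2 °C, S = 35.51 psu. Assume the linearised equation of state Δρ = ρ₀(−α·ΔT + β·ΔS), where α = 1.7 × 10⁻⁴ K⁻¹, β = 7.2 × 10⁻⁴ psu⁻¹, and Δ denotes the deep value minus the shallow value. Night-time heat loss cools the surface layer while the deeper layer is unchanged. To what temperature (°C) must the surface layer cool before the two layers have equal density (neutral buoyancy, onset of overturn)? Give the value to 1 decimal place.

Neutral buoyancy requires Δρ = 0, i.e. −α(T_deep − T_surf′) + β(S_deep − S_surf) = 0.
T_surf′ = T_deep − (β/α)·ΔS = 20.2 − (7.2 × 10⁻⁴/1.7 × 10⁻⁴)·(+0.76) = 16.981 °C.
Cooling required: 25.8 − (16.981) = 8.819 °C.

17.0 °C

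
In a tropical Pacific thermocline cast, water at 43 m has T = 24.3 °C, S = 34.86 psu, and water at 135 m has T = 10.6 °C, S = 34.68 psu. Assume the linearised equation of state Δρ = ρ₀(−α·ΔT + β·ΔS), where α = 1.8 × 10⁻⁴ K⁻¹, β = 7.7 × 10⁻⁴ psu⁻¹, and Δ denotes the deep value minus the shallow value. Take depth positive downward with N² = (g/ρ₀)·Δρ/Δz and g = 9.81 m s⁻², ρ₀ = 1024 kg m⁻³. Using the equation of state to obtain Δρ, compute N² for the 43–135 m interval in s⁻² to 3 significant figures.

2.48 × 10⁻⁴ s⁻²

ΔT = -13.7 K, ΔS = -0.18 psu (deep − shallow).
Δρ/ρ₀ = −αΔT + βΔS = 2.466 × 10⁻³ − 1.386 × 10⁻⁴ = 2.3274 × 10⁻³, so Δρ ≈ 2.383 kg m⁻³.
N² = (g/ρ₀)·Δρ/Δz = g·(Δρ/ρ₀)/Δz = 9.81 × 2.3274 × 10⁻³ / 92 = 2.4817 × 10⁻⁴ s⁻² ≈ 2.48 × 10⁻⁴ s⁻².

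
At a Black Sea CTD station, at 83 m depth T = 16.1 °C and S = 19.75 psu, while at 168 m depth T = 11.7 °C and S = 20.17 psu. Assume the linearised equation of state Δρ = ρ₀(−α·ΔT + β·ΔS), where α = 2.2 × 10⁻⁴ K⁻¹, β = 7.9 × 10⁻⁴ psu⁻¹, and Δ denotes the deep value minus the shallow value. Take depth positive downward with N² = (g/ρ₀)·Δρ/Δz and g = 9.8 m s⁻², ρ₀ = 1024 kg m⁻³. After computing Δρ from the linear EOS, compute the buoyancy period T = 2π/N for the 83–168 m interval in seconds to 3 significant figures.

513 s

ΔT = -4.4 K, ΔS = +0.42 psu (deep − shallow).
Δρ/ρ₀ = −αΔT + βΔS = 9.68 × 10⁻⁴ + 3.318 × 10⁻⁴ = 1.2998 × 10⁻³, so Δρ ≈ 1.331 kg m⁻³.
N² = (g/ρ₀)·Δρ/Δz = g·(Δρ/ρ₀)/Δz = 9.8 × 1.2998 × 10⁻³ / 85 = 1.4986 × 10⁻⁴ s⁻².
N = √(1.4986 × 10⁻⁴) = 0.012242 rad s⁻¹ → T = 2π/N = 513.25 s ≈ 513 s.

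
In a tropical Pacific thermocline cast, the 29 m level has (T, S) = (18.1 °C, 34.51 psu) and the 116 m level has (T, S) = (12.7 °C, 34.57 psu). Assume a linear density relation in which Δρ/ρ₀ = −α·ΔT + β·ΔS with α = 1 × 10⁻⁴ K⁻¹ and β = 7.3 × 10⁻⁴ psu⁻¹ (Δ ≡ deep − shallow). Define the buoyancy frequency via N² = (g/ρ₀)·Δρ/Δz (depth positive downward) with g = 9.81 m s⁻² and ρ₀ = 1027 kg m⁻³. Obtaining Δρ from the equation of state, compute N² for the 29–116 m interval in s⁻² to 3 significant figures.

ΔT = -5.4 K, ΔS = +0.06 psu (deep − shallow).
Δρ/ρ₀ = −αΔT + βΔS = 5.40 × 10⁻⁴ + 4.38 × 10⁻⁵ = 5.838 × 10⁻⁴, so Δρ ≈ 0.5996 kg m⁻³.
N² = (g/ρ₀)·Δρ/Δz = g·(Δρ/ρ₀)/Δz = 9.81 × 5.838 × 10⁻⁴ / 87 = 6.5828 × 10⁻⁵ s⁻² ≈ 6.58 × 10⁻⁵ s⁻².

6.58 × 10⁻⁵ s⁻²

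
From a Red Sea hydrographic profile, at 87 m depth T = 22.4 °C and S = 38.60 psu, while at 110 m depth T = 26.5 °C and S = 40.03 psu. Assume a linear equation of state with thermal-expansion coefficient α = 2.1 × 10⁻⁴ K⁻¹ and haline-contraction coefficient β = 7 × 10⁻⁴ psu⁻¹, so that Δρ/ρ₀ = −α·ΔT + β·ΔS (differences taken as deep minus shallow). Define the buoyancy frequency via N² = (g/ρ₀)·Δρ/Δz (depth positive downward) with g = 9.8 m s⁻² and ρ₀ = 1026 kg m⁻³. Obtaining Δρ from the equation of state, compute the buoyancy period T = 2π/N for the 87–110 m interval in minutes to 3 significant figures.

13.6 min

ΔT = +4.1 K, ΔS = +1.43 psu (deep − shallow).
Δρ/ρ₀ = −αΔT + βΔS = -8.61 × 10⁻⁴ + 1.001 × 10⁻³ = 1.40 × 10⁻⁴, so Δρ ≈ 0.1436 kg m⁻³.
N² = (g/ρ₀)·Δρ/Δz = g·(Δρ/ρ₀)/Δz = 9.8 × 1.40 × 10⁻⁴ / 23 = 5.9652 × 10⁻⁵ s⁻².
N = √(5.9652 × 10⁻⁵) = 7.7235 × 10⁻³ rad s⁻¹ → T = 2π/N = 813.52 s = 13.559 min ≈ 13.6 min.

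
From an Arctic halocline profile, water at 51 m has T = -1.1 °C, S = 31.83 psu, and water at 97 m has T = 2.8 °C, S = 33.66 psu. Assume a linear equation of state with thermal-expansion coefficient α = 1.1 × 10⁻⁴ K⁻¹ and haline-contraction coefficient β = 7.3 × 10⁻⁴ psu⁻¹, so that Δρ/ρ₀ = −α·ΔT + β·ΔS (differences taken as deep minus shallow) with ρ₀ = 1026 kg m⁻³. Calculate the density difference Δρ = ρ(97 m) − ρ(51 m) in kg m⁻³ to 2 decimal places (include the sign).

ΔT = +3.9 K, ΔS = +1.83 psu (deep − shallow).
Δρ/ρ₀ = −(1.1 × 10⁻⁴)(+3.9) + (7.3 × 10⁻⁴)(+1.83) = 9.069 × 10⁻⁴.
Δρ = 1026 × (9.069 × 10⁻⁴) = +0.93 kg m⁻³.
Positive Δρ: denser below, stable.

+0.93 kg m⁻³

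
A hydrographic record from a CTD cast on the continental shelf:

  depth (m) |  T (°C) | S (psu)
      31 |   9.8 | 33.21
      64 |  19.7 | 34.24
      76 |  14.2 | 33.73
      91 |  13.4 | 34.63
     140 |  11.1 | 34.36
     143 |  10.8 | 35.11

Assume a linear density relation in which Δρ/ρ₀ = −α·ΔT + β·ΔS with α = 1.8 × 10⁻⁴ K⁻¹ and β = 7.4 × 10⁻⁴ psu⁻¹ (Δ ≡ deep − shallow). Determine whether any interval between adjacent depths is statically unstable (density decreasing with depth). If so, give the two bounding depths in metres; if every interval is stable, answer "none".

31–64 m

Evaluate Δρ/ρ₀ = −αΔT + βΔS across each adjacent pair:
  31–64 m: −αΔT+βΔS = −(1.8 × 10⁻⁴)(+9.9)+(7.4 × 10⁻⁴)(+1.03) = -1.0 × 10⁻³ → UNSTABLE
  64–76 m: −αΔT+βΔS = −(1.8 × 10⁻⁴)(-5.5)+(7.4 × 10⁻⁴)(-0.51) = 6.1 × 10⁻⁴ → stable
  76–91 m: −αΔT+βΔS = −(1.8 × 10⁻⁴)(-0.8)+(7.4 × 10⁻⁴)(+0.90) = 8.1 × 10⁻⁴ → stable
  91–140 m: −αΔT+βΔS = −(1.8 × 10⁻⁴)(-2.3)+(7.4 × 10⁻⁴)(-0.27) = 2.1 × 10⁻⁴ → stable
  140–143 m: −αΔT+βΔS = −(1.8 × 10⁻⁴)(-0.3)+(7.4 × 10⁻⁴)(+0.75) = 6.1 × 10⁻⁴ → stable
The 31–64 m interval has Δρ < 0: lighter water underlies denser water.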